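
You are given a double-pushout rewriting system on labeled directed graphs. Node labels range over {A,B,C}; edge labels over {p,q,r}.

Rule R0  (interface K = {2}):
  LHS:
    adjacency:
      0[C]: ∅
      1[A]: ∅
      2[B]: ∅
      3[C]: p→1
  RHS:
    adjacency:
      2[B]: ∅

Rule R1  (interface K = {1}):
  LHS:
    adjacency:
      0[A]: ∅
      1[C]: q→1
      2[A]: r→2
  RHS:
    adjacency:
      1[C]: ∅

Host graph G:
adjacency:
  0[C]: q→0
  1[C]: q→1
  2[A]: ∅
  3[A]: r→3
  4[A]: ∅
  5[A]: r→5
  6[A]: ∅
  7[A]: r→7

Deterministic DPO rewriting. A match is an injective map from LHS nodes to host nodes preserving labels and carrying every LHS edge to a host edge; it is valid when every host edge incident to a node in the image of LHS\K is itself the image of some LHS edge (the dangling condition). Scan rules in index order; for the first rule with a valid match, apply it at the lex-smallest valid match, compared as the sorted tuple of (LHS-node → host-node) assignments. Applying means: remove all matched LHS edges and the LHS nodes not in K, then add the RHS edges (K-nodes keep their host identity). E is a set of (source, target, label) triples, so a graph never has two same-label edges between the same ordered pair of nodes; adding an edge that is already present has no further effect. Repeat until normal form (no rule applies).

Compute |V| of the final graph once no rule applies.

start.  V:8 E:5  edges: 0-q->0 1-q->1 3-r->3 5-r->5 7-r->7
1. fire R1 via {0↦2, 1↦0, 2↦3}  →  V:6 E:3  edges: 1-q->1 5-r->5 7-r->7
2. fire R1 via {0↦4, 1↦1, 2↦5}  →  V:4 E:1  edges: 7-r->7
normal form: no rule applies after step 2
NF nodes: {0:C, 1:C, 6:A, 7:A}

Answer: 4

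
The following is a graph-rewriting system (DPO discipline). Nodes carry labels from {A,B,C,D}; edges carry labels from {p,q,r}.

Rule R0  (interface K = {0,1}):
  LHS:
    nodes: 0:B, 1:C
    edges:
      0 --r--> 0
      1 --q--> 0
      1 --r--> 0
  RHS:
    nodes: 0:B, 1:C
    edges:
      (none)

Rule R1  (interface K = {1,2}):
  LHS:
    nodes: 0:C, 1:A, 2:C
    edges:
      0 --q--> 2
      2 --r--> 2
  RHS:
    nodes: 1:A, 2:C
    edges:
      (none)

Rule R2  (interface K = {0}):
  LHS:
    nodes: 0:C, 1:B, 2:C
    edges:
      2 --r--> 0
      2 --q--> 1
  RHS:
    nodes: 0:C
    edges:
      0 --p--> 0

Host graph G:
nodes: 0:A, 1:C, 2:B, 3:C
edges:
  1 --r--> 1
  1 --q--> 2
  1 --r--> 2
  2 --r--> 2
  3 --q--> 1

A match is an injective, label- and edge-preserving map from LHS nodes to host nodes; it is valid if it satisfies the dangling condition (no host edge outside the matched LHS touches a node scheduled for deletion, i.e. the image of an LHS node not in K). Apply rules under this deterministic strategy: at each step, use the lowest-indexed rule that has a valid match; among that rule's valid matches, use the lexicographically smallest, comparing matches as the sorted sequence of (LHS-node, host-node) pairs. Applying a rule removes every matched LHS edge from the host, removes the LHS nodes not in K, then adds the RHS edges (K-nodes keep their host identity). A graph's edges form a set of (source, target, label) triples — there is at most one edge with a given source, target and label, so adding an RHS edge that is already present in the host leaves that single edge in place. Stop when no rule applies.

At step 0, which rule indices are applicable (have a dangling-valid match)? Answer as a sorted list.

Answer: [R0,R1]

Steps:
R0: 1 valid match — {0↦2, 1↦1}
R1: 1 valid match — {0↦3, 1↦0, 2↦1}
R2: no valid match — LHS pattern not found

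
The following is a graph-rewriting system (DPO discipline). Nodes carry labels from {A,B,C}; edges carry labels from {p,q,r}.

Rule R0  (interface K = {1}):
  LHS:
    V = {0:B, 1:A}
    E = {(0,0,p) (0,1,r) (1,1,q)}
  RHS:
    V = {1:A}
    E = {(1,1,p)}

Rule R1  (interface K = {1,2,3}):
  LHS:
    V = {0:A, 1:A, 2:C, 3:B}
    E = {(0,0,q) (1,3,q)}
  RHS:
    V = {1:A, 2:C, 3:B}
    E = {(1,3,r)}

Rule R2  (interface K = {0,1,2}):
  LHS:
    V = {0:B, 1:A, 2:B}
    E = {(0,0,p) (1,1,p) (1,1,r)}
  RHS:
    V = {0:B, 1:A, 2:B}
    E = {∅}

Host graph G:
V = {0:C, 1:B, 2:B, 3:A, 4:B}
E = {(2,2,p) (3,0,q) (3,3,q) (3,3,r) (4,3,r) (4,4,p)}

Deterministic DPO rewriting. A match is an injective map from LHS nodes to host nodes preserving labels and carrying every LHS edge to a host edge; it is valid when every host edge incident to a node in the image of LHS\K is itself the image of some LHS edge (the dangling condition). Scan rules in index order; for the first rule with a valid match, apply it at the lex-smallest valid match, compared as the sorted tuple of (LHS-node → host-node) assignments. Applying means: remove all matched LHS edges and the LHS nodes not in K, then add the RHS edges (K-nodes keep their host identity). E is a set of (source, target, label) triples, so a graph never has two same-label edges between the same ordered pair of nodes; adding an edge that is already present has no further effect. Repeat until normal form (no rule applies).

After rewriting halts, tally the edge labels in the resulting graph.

[0] host  ⇒  5 nodes, 6 edges  {2-p->2 3-q->0 3-q->3 3-r->3 4-r->3 4-p->4}
[1] R0 @ {0↦4, 1↦3}  ⇒  4 nodes, 4 edges  {2-p->2 3-q->0 3-p->3 3-r->3}
[2] R2 @ {0↦2, 1↦3, 2↦1}  ⇒  4 nodes, 1 edges  {3-q->0}
halt: no rule applies after step 2
NF edges: [(3, 0, 'q')]

Answer: q:1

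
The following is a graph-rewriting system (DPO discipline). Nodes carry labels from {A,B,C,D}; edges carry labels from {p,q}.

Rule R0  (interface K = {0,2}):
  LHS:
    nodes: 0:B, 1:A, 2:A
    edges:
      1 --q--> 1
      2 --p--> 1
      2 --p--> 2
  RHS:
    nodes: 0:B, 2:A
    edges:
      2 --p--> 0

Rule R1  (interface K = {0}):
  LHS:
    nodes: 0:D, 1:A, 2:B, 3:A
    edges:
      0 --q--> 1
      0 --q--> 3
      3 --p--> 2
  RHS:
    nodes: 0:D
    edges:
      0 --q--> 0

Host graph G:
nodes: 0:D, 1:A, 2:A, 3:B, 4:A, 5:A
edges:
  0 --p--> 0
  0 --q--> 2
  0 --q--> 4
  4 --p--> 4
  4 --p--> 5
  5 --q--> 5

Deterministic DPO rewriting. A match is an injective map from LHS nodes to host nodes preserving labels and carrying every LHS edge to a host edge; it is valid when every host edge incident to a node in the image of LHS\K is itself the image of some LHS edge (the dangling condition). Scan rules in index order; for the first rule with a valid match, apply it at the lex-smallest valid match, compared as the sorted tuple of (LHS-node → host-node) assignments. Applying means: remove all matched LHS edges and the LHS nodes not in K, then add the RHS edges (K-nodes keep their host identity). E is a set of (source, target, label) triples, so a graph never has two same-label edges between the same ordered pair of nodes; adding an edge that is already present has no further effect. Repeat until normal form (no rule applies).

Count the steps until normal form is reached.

Answer: 2

Derivation:
[0] host  ⇒  6 nodes, 6 edges  {0-p->0 0-q->2 0-q->4 4-p->4 4-p->5 5-q->5}
[1] R0 @ {0↦3, 1↦5, 2↦4}  ⇒  5 nodes, 4 edges  {0-p->0 0-q->2 0-q->4 4-p->3}
[2] R1 @ {0↦0, 1↦2, 2↦3, 3↦4}  ⇒  2 nodes, 2 edges  {0-p->0 0-q->0}
final graph: no rule applies after step 2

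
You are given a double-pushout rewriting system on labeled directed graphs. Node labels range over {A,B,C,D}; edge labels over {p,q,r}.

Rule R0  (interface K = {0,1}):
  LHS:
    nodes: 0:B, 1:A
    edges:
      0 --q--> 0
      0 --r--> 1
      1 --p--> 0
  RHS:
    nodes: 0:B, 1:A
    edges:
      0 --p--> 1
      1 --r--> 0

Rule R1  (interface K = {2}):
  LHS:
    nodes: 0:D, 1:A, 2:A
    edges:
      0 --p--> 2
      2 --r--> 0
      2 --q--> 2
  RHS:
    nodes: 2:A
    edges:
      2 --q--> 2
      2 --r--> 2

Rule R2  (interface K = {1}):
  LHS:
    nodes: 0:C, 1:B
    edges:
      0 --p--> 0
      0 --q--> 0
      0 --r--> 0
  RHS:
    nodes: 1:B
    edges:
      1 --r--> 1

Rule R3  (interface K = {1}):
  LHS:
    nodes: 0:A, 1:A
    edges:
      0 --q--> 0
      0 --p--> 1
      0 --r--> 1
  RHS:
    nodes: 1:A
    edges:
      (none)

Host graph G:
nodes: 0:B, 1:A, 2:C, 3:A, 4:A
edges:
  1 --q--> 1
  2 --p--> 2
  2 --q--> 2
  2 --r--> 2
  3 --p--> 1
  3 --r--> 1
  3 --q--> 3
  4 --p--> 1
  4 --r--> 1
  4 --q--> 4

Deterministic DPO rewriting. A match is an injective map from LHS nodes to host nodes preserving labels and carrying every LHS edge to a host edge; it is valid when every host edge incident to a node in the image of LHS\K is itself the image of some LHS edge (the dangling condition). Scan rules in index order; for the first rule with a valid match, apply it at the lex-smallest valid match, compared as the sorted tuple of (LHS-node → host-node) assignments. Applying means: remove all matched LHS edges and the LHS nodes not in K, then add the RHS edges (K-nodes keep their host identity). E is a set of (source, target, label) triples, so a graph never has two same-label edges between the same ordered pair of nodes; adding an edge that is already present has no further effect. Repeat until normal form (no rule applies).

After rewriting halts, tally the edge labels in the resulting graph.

Answer: q:1 r:1

Steps:
[0] host  ⇒  5 nodes, 10 edges  {1-q->1 2-p->2 2-q->2 2-r->2 3-p->1 3-r->1 3-q->3 4-p->1 4-r->1 4-q->4}
[1] R2 @ {0↦2, 1↦0}  ⇒  4 nodes, 8 edges  {0-r->0 1-q->1 3-p->1 3-r->1 3-q->3 4-p->1 4-r->1 4-q->4}
[2] R3 @ {0↦3, 1↦1}  ⇒  3 nodes, 5 edges  {0-r->0 1-q->1 4-p->1 4-r->1 4-q->4}
[3] R3 @ {0↦4, 1↦1}  ⇒  2 nodes, 2 edges  {0-r->0 1-q->1}
normal form: no rule applies after step 3
NF edges: [(0, 0, 'r'), (1, 1, 'q')]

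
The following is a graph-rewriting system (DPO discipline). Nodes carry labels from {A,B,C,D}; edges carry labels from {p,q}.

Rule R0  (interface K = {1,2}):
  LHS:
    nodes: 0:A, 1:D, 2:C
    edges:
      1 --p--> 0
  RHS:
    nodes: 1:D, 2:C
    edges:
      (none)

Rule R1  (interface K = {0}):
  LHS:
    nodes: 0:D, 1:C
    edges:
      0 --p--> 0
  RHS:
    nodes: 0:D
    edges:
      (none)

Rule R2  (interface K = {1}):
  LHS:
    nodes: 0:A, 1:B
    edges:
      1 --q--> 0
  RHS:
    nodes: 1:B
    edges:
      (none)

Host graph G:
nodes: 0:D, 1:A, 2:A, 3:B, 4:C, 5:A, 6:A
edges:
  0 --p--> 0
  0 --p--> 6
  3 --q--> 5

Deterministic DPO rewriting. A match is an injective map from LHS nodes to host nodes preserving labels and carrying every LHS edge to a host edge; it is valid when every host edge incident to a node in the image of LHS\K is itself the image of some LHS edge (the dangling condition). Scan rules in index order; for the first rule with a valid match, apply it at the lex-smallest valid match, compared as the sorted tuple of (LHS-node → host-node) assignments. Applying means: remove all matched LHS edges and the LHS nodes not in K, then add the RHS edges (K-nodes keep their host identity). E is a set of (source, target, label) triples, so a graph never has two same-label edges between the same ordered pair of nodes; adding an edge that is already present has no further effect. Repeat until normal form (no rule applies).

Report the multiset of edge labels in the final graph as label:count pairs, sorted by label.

Answer: (no edges)

Steps:
[0] host  ⇒  7 nodes, 3 edges  {0-p->0 0-p->6 3-q->5}
[1] R0 @ {0↦6, 1↦0, 2↦4}  ⇒  6 nodes, 2 edges  {0-p->0 3-q->5}
[2] R1 @ {0↦0, 1↦4}  ⇒  5 nodes, 1 edges  {3-q->5}
[3] R2 @ {0↦5, 1↦3}  ⇒  4 nodes, 0 edges  {∅}
final graph: no rule applies after step 3
NF edges: []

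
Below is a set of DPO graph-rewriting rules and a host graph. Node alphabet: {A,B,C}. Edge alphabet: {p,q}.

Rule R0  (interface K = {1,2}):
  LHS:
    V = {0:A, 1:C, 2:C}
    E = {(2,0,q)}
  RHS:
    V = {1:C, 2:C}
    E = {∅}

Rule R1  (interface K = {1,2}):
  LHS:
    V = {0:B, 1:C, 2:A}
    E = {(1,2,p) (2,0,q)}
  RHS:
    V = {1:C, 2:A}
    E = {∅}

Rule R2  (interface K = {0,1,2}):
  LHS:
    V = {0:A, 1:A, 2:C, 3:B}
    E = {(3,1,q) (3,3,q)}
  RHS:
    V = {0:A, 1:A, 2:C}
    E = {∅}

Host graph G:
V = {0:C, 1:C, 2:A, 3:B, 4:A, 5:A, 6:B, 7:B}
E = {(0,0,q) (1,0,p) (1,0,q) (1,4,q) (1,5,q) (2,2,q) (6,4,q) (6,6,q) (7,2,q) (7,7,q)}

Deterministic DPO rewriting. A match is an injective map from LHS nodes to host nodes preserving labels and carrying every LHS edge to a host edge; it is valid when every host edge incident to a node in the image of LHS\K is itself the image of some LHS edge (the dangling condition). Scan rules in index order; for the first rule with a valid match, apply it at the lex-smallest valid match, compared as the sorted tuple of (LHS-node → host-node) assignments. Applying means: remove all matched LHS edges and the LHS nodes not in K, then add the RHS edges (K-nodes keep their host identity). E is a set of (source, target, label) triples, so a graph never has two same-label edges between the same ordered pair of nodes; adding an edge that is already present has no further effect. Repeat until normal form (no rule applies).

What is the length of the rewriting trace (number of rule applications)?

start.  V:8 E:10  edges: 0-q->0 1-p->0 1-q->0 1-q->4 1-q->5 2-q->2 6-q->4 6-q->6 7-q->2 7-q->7
1. fire R0 via {0↦5, 1↦0, 2↦1}  →  V:7 E:9  edges: 0-q->0 1-p->0 1-q->0 1-q->4 2-q->2 6-q->4 6-q->6 7-q->2 7-q->7
2. fire R2 via {0↦2, 1↦4, 2↦0, 3↦6}  →  V:6 E:7  edges: 0-q->0 1-p->0 1-q->0 1-q->4 2-q->2 7-q->2 7-q->7
3. fire R0 via {0↦4, 1↦0, 2↦1}  →  V:5 E:6  edges: 0-q->0 1-p->0 1-q->0 2-q->2 7-q->2 7-q->7
final graph: no rule applies after step 3

Answer: 3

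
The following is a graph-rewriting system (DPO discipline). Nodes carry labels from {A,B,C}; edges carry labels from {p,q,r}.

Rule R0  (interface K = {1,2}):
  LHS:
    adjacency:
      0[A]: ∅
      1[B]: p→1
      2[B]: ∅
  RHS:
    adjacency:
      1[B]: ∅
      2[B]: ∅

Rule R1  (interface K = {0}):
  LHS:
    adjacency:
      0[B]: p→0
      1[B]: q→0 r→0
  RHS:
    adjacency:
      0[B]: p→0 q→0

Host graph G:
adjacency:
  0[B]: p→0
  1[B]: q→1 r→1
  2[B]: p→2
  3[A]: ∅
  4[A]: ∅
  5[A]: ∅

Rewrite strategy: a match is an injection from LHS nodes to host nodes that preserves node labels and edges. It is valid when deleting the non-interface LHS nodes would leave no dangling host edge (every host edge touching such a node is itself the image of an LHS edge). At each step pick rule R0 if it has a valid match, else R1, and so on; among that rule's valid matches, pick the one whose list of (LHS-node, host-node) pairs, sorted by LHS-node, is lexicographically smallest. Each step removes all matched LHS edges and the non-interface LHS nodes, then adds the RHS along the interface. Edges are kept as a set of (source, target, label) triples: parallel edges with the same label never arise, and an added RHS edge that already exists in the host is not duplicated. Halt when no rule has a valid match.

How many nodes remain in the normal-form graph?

start.  V:6 E:4  edges: 0-p->0 1-q->1 1-r->1 2-p->2
1. fire R0 via {0↦3, 1↦0, 2↦1}  →  V:5 E:3  edges: 1-q->1 1-r->1 2-p->2
2. fire R0 via {0↦4, 1↦2, 2↦0}  →  V:4 E:2  edges: 1-q->1 1-r->1
final graph: no rule applies after step 2
NF nodes: {0:B, 1:B, 2:B, 5:A}

Answer: 4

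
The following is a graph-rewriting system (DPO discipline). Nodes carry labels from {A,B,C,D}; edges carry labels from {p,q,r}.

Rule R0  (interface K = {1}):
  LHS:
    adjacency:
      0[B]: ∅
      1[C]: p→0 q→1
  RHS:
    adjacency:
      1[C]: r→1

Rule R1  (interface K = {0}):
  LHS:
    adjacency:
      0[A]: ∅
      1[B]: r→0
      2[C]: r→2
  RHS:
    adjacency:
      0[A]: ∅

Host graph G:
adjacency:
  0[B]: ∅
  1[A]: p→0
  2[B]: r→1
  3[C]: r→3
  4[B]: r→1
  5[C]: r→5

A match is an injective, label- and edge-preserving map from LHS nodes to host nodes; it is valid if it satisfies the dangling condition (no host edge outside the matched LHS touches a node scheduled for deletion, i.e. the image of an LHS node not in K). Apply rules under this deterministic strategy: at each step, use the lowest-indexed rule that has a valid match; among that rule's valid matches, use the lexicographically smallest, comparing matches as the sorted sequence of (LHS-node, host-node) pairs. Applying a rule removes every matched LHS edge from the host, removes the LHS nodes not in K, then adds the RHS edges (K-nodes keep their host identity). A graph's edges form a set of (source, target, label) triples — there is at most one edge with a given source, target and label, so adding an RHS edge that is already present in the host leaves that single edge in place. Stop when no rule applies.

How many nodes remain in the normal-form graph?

initial: |V|=6 |E|=5  E = 1-p->0 2-r->1 3-r->3 4-r->1 5-r->5
step 1: apply R1 at {0↦1, 1↦2, 2↦3}  → |V|=4 |E|=3  E = 1-p->0 4-r->1 5-r->5
step 2: apply R1 at {0↦1, 1↦4, 2↦5}  → |V|=2 |E|=1  E = 1-p->0
final graph: no rule applies after step 2
NF nodes: {0:B, 1:A}

Answer: 2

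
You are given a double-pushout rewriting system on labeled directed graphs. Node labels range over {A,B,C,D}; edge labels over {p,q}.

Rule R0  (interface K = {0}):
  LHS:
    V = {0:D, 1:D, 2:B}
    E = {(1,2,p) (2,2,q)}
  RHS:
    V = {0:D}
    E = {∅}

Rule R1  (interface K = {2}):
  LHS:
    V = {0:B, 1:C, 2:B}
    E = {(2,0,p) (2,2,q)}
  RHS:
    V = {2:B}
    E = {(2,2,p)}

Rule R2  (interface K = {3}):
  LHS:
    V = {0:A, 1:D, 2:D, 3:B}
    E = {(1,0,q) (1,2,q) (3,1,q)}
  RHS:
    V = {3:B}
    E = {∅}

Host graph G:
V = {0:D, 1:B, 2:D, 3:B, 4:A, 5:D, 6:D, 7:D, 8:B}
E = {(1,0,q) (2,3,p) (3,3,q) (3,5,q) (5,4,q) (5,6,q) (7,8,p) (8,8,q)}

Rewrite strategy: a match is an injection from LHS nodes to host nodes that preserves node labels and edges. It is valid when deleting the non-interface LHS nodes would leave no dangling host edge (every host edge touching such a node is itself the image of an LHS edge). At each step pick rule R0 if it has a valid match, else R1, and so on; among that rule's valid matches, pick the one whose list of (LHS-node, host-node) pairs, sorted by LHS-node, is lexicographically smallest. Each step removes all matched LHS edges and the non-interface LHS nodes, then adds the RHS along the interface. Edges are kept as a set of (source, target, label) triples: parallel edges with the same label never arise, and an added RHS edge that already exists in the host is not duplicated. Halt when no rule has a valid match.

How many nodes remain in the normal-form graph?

Answer: 2

Rewrite trace:
initial: |V|=9 |E|=8  E = 1-q->0 2-p->3 3-q->3 3-q->5 5-q->4 5-q->6 7-p->8 8-q->8
step 1: apply R0 at {0↦0, 1↦7, 2↦8}  → |V|=7 |E|=6  E = 1-q->0 2-p->3 3-q->3 3-q->5 5-q->4 5-q->6
step 2: apply R2 at {0↦4, 1↦5, 2↦6, 3↦3}  → |V|=4 |E|=3  E = 1-q->0 2-p->3 3-q->3
step 3: apply R0 at {0↦0, 1↦2, 2↦3}  → |V|=2 |E|=1  E = 1-q->0
final graph: no rule applies after step 3
NF nodes: {0:D, 1:B}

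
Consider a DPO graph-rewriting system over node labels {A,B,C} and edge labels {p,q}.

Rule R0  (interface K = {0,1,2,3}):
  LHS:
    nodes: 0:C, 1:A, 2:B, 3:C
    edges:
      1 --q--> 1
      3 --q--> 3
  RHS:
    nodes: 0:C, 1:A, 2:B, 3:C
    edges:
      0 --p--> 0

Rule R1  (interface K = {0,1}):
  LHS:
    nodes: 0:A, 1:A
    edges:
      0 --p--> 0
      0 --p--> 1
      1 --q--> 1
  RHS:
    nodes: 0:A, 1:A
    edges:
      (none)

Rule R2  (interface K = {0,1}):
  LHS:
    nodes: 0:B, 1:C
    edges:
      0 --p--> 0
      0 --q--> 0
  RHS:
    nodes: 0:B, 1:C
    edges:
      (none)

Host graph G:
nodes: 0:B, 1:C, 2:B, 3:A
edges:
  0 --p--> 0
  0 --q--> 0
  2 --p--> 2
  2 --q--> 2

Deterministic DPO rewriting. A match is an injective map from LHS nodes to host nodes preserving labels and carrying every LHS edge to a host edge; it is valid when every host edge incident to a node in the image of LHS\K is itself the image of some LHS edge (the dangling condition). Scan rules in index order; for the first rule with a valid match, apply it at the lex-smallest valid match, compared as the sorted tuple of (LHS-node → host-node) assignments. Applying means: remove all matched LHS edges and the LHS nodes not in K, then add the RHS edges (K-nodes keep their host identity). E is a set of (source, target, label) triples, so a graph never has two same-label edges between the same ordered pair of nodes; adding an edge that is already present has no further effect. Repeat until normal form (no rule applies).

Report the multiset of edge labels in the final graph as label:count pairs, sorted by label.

[0] host  ⇒  4 nodes, 4 edges  {0-p->0 0-q->0 2-p->2 2-q->2}
[1] R2 @ {0↦0, 1↦1}  ⇒  4 nodes, 2 edges  {2-p->2 2-q->2}
[2] R2 @ {0↦2, 1↦1}  ⇒  4 nodes, 0 edges  {∅}
final graph: no rule applies after step 2
NF edges: []

Answer: (no edges)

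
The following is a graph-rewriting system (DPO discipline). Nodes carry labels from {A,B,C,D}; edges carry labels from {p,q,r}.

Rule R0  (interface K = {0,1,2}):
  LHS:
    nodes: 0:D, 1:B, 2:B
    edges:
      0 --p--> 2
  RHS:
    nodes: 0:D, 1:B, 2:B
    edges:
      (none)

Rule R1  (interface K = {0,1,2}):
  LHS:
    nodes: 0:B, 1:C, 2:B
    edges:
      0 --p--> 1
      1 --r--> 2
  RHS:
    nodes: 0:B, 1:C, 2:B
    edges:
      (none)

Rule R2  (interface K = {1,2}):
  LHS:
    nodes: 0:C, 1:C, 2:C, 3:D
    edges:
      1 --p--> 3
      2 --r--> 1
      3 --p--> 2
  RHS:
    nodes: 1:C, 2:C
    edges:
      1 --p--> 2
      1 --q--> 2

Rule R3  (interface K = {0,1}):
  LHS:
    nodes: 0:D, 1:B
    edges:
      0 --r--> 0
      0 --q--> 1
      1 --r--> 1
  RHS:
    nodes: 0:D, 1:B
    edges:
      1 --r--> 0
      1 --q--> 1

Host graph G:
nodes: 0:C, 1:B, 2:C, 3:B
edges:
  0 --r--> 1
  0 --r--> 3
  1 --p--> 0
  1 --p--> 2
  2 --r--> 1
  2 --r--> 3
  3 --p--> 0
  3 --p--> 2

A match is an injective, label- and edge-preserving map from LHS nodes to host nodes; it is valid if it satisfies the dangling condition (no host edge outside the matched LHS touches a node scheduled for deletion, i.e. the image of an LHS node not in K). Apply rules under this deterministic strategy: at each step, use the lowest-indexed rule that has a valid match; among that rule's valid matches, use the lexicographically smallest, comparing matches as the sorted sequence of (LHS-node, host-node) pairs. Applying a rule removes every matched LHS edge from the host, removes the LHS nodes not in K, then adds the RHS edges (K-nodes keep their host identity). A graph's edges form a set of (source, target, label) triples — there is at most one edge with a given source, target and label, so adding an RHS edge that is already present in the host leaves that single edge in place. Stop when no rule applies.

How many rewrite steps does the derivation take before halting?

Answer: 4

Rewrite trace:
initial: |V|=4 |E|=8  E = 0-r->1 0-r->3 1-p->0 1-p->2 2-r->1 2-r->3 3-p->0 3-p->2
step 1: apply R1 at {0↦1, 1↦0, 2↦3}  → |V|=4 |E|=6  E = 0-r->1 1-p->2 2-r->1 2-r->3 3-p->0 3-p->2
step 2: apply R1 at {0↦1, 1↦2, 2↦3}  → |V|=4 |E|=4  E = 0-r->1 2-r->1 3-p->0 3-p->2
step 3: apply R1 at {0↦3, 1↦0, 2↦1}  → |V|=4 |E|=2  E = 2-r->1 3-p->2
step 4: apply R1 at {0↦3, 1↦2, 2↦1}  → |V|=4 |E|=0  E = ∅
halt: no rule applies after step 4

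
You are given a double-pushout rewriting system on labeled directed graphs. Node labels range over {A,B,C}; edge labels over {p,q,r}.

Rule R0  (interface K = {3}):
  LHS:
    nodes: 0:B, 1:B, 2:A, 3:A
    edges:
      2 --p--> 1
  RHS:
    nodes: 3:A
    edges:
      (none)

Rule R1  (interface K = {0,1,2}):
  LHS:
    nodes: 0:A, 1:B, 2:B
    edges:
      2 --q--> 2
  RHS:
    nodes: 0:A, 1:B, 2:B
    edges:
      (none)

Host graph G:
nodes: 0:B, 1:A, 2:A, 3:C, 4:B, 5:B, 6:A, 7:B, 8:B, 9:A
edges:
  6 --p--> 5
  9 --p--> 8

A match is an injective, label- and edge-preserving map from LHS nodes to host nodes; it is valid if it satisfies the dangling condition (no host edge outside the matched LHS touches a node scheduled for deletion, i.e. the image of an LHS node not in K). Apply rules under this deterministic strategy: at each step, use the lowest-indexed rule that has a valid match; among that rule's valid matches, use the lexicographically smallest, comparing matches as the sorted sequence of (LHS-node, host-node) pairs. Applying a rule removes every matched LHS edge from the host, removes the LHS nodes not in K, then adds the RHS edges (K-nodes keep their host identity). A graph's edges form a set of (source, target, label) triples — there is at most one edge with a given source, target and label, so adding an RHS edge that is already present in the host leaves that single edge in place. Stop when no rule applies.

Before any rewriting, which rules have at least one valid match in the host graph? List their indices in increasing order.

Answer: [R0]

Steps:
R0: 18 valid matches — {0↦0, 1↦5, 2↦6, 3↦1}, {0↦0, 1↦5, 2↦6, 3↦2}, {0↦0, 1↦5, 2↦6, 3↦9} (+15 more)
R1: no valid match — LHS pattern not found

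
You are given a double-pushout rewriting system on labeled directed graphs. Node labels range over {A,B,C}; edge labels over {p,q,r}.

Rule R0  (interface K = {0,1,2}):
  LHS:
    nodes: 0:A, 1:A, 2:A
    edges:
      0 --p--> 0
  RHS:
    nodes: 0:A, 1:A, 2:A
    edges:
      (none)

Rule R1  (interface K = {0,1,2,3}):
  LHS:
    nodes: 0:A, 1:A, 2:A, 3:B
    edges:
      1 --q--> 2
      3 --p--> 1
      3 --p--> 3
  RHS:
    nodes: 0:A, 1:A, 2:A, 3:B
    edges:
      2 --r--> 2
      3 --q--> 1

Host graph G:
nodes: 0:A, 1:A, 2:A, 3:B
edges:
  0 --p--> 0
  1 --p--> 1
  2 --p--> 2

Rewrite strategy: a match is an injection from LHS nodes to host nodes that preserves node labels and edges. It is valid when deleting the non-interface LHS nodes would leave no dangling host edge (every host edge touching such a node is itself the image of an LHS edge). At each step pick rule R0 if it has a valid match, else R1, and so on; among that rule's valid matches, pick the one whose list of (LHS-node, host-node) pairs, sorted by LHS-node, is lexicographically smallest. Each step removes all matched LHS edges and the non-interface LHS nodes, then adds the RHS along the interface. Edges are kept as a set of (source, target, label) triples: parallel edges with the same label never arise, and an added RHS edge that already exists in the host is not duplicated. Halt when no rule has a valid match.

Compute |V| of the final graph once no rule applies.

initial: |V|=4 |E|=3  E = 0-p->0 1-p->1 2-p->2
step 1: apply R0 at {0↦0, 1↦1, 2↦2}  → |V|=4 |E|=2  E = 1-p->1 2-p->2
step 2: apply R0 at {0↦1, 1↦0, 2↦2}  → |V|=4 |E|=1  E = 2-p->2
step 3: apply R0 at {0↦2, 1↦0, 2↦1}  → |V|=4 |E|=0  E = ∅
halt: no rule applies after step 3
NF nodes: {0:A, 1:A, 2:A, 3:B}

Answer: 4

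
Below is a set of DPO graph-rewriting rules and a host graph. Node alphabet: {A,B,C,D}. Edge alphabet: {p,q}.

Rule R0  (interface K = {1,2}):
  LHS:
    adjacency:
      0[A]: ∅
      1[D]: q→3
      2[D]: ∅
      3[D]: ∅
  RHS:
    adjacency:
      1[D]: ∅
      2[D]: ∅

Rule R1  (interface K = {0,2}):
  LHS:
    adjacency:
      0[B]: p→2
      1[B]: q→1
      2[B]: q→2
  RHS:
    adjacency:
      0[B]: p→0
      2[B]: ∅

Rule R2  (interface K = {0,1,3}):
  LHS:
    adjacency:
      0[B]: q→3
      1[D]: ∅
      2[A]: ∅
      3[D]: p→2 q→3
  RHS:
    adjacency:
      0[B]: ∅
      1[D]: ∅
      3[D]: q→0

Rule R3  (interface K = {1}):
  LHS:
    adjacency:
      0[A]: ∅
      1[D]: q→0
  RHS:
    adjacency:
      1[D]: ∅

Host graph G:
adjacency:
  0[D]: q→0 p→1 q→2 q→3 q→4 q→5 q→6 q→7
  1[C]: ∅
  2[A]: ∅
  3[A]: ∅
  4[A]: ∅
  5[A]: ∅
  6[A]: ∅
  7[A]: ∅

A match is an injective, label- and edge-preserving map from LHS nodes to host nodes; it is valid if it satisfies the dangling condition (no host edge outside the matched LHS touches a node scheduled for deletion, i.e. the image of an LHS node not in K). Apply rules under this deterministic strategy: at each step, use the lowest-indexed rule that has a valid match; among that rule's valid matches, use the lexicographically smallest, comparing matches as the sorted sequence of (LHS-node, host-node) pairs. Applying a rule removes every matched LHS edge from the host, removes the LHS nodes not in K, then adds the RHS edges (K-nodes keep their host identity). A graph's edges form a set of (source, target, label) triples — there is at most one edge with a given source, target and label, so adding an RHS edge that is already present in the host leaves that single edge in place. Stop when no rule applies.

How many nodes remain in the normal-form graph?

Answer: 2

Derivation:
[0] host  ⇒  8 nodes, 8 edges  {0-q->0 0-p->1 0-q->2 0-q->3 0-q->4 0-q->5 0-q->6 0-q->7}
[1] R3 @ {0↦2, 1↦0}  ⇒  7 nodes, 7 edges  {0-q->0 0-p->1 0-q->3 0-q->4 0-q->5 0-q->6 0-q->7}
[2] R3 @ {0↦3, 1↦0}  ⇒  6 nodes, 6 edges  {0-q->0 0-p->1 0-q->4 0-q->5 0-q->6 0-q->7}
[3] R3 @ {0↦4, 1↦0}  ⇒  5 nodes, 5 edges  {0-q->0 0-p->1 0-q->5 0-q->6 0-q->7}
[4] R3 @ {0↦5, 1↦0}  ⇒  4 nodes, 4 edges  {0-q->0 0-p->1 0-q->6 0-q->7}
[5] R3 @ {0↦6, 1↦0}  ⇒  3 nodes, 3 edges  {0-q->0 0-p->1 0-q->7}
[6] R3 @ {0↦7, 1↦0}  ⇒  2 nodes, 2 edges  {0-q->0 0-p->1}
normal form: no rule applies after step 6
NF nodes: {0:D, 1:C}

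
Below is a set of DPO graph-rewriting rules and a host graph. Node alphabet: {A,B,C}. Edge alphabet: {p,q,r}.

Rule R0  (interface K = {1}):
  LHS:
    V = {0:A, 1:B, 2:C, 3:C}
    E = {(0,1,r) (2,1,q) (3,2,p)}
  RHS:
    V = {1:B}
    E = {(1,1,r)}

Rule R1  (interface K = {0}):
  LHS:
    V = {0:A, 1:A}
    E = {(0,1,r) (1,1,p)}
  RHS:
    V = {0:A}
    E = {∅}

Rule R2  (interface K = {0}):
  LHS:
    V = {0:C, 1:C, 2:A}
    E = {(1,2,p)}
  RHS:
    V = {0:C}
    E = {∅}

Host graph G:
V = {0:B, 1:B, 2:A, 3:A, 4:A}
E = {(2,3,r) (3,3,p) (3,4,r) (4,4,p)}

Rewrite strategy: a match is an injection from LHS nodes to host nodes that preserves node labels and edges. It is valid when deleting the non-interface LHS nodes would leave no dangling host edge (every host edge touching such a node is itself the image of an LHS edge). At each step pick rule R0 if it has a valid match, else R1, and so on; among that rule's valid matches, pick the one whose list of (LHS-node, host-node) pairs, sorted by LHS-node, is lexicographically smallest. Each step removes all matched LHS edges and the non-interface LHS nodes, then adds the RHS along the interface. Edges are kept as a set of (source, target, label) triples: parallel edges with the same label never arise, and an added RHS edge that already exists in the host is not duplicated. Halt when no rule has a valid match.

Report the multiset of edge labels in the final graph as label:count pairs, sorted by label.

start.  V:5 E:4  edges: 2-r->3 3-p->3 3-r->4 4-p->4
1. fire R1 via {0↦3, 1↦4}  →  V:4 E:2  edges: 2-r->3 3-p->3
2. fire R1 via {0↦2, 1↦3}  →  V:3 E:0  edges: ∅
normal form: no rule applies after step 2
NF edges: []

Answer: (no edges)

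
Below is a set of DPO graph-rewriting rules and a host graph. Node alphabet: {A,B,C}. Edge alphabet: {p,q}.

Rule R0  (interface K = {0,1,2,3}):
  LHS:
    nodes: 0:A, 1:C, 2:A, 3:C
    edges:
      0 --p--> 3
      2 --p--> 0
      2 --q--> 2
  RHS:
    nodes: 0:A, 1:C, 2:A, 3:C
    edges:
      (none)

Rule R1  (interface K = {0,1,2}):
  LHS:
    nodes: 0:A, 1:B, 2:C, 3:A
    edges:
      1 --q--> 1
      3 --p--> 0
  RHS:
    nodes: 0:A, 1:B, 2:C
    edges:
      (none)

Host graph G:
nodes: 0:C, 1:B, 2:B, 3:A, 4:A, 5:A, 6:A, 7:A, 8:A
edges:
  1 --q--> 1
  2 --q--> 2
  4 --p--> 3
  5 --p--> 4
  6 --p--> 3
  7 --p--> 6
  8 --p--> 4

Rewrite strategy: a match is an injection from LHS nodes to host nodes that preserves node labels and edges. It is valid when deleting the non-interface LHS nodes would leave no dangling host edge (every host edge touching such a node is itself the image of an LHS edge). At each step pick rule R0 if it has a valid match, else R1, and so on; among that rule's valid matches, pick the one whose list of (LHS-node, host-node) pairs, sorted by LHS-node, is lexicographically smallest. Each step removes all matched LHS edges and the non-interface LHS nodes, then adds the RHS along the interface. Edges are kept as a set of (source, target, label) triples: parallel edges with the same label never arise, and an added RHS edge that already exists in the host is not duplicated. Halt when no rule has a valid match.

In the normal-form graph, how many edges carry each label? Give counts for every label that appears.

Answer: p:3

Steps:
start.  V:9 E:7  edges: 1-q->1 2-q->2 4-p->3 5-p->4 6-p->3 7-p->6 8-p->4
1. fire R1 via {0↦4, 1↦1, 2↦0, 3↦5}  →  V:8 E:5  edges: 2-q->2 4-p->3 6-p->3 7-p->6 8-p->4
2. fire R1 via {0↦4, 1↦2, 2↦0, 3↦8}  →  V:7 E:3  edges: 4-p->3 6-p->3 7-p->6
final graph: no rule applies after step 2
NF edges: [(4, 3, 'p'), (6, 3, 'p'), (7, 6, 'p')]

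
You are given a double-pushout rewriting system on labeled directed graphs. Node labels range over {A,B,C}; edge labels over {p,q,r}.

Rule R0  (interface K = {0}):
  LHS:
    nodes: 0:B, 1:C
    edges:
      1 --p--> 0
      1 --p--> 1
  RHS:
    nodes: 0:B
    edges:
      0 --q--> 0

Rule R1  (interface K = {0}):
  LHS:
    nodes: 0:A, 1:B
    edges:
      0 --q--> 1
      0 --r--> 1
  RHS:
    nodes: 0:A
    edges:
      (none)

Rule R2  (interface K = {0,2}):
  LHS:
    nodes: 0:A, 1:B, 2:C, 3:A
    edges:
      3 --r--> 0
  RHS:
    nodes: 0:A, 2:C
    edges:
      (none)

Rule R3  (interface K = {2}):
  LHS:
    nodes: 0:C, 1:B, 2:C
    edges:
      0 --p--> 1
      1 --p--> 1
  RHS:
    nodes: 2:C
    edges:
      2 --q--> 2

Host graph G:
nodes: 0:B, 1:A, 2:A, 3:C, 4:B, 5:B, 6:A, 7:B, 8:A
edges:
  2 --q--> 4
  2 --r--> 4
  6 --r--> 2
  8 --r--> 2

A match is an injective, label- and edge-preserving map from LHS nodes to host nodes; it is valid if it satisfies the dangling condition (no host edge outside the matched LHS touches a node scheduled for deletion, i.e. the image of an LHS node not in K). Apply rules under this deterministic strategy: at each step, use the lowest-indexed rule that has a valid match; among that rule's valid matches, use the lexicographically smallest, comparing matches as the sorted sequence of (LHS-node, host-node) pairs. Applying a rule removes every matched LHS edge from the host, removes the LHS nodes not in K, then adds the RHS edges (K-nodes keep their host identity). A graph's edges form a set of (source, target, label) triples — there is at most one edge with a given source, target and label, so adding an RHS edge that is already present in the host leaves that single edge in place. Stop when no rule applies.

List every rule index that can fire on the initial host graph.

Answer: [R1,R2]

Steps:
R0: no valid match — LHS pattern not found
R1: 1 valid match — {0↦2, 1↦4}
R2: 6 valid matches — {0↦2, 1↦0, 2↦3, 3↦6}, {0↦2, 1↦0, 2↦3, 3↦8}, {0↦2, 1↦5, 2↦3, 3↦6} (+3 more)
R3: no valid match — LHS pattern not found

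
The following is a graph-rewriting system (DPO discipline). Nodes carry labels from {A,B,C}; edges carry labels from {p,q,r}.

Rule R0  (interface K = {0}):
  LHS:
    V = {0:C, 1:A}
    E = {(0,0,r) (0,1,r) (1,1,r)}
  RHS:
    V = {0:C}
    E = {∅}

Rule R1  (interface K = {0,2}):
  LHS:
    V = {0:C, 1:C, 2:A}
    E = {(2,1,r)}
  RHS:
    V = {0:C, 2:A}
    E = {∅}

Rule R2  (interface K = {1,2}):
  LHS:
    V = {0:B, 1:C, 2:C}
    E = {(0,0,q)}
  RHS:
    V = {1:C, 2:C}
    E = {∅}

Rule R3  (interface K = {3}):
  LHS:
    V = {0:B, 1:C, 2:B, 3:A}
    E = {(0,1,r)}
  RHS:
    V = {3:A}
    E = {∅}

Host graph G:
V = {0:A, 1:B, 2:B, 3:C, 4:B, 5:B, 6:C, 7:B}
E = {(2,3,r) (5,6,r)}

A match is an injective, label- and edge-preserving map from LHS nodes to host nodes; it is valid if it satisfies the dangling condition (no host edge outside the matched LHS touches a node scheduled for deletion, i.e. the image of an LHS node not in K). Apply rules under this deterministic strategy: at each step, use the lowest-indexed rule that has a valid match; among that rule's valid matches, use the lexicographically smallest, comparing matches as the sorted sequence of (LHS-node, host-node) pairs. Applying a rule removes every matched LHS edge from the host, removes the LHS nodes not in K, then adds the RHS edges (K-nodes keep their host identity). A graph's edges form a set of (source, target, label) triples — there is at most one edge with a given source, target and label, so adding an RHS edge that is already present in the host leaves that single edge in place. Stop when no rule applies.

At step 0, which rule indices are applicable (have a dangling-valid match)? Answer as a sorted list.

R0: no valid match — LHS pattern not found
R1: no valid match — LHS pattern not found
R2: no valid match — LHS pattern not found
R3: 6 valid matches — {0↦2, 1↦3, 2↦1, 3↦0}, {0↦2, 1↦3, 2↦4, 3↦0}, {0↦2, 1↦3, 2↦7, 3↦0} (+3 more)

Answer: [R3]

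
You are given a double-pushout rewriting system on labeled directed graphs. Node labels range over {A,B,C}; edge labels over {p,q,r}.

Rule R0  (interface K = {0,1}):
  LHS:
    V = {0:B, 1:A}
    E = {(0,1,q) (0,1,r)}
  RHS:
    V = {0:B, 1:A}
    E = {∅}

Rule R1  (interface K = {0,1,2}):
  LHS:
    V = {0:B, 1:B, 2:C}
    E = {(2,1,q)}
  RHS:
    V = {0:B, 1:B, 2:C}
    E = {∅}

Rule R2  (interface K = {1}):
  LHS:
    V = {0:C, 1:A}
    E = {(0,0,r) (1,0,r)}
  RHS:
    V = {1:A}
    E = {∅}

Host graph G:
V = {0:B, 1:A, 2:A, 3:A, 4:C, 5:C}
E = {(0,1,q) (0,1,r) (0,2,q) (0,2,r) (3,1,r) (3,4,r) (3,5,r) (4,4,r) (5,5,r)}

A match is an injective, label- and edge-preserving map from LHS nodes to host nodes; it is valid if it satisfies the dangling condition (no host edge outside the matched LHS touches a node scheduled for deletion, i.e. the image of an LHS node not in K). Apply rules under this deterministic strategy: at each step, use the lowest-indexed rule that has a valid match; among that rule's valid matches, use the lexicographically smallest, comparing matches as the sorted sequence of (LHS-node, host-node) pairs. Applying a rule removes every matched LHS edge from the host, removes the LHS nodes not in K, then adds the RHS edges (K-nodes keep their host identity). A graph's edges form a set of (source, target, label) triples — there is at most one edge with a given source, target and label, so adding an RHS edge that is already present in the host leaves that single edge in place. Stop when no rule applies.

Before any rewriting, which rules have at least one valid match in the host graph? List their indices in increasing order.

Answer: [R0,R2]

Rewrite trace:
R0: 2 valid matches — {0↦0, 1↦1}, {0↦0, 1↦2}
R1: no valid match — LHS pattern not found
R2: 2 valid matches — {0↦4, 1↦3}, {0↦5, 1↦3}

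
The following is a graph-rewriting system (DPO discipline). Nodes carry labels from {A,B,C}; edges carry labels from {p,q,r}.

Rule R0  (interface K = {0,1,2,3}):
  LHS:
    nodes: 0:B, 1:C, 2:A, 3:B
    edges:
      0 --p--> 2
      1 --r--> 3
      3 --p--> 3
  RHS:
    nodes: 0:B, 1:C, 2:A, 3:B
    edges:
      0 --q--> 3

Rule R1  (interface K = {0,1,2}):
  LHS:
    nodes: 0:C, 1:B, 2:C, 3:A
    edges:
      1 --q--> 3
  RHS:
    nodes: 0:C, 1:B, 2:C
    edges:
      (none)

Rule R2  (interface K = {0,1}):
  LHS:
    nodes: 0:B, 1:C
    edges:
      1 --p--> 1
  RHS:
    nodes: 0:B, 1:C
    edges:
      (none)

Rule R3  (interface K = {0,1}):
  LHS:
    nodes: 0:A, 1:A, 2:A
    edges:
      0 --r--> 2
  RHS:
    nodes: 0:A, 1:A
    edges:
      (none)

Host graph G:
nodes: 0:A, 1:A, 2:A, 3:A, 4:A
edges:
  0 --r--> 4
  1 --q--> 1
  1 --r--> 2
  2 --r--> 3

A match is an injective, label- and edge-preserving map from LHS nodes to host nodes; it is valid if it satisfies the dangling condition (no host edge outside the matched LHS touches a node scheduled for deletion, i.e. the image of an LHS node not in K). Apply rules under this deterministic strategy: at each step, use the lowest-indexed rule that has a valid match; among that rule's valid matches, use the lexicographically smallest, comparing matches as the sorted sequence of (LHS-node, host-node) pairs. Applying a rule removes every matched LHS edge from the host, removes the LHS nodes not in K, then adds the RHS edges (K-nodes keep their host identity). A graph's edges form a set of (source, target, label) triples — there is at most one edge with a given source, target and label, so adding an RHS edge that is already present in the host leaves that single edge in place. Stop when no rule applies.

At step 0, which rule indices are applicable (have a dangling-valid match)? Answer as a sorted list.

Answer: [R3]

Rewrite trace:
R0: no valid match — LHS pattern not found
R1: no valid match — LHS pattern not found
R2: no valid match — LHS pattern not found
R3: 6 valid matches — {0↦0, 1↦1, 2↦4}, {0↦0, 1↦2, 2↦4}, {0↦0, 1↦3, 2↦4} (+3 more)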